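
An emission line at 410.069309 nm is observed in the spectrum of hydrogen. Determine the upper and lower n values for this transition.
n = 6 → n = 2

First, find the photon energy from the wavelength (hc = 1239.84 eV·nm):
E = hc/λ = 1239.84 eV·nm / 410.069309 nm = 3.0234889 eV

The energy levels of hydrogen satisfy E_n = -13.6057 / n² eV, so an emission n_i → n_f releases
ΔE = 13.6057 × (1/n_f² − 1/n_i²) eV.

Setting ΔE equal to the photon energy:
1/n_f² − 1/n_i² = 3.0234889 / 13.6057 = 0.22222222

Since 1/n_i² must be positive, we need 1/n_f² > 0.22222222, i.e. n_f ≤ 2. For each allowed n_f, solve n_i = (1/n_f² − 0.22222222)^(−1/2) and check whether it is a whole number:
  n_f = 1: 1/n_i² = 1.00000000 − 0.22222222 = 0.77777778 → n_i = 1.134  (not an integer) ✗
  n_f = 2: 1/n_i² = 0.25000000 − 0.22222222 = 0.02777778 → n_i = 6.000  → integer, n_i = 6 ✓

Only n_f = 2 gives an integer upper level, n_i = 6.

The transition is from n = 6 to n = 2 (emission).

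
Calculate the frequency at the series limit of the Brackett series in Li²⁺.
1.85054e+15 Hz

The series limit corresponds to the transition from n = ∞ to n = 4.
This is the highest energy (shortest wavelength) transition in the Brackett series.

E_∞ = 0 eV
E_4 = -13.6057 × 3² / 4² = -7.65320625 eV

Energy at series limit:
ΔE = E_∞ - E_4 = 0 - (-7.65320625) = 7.65320625 eV
E = 7.65320625 eV × (1.602177 × 10⁻¹⁹ J/eV) = 1.2261791e-18 J
f = E/h = 1.2261791e-18 J / (6.62607 × 10⁻³⁴ J·s) = 1.85054e+15 Hz

This energy equals the ionization energy from the n = 4 state of Li²⁺.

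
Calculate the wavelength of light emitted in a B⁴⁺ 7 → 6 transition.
494.60667 nm

First, find the transition energy using E_n = -13.6057 Z² / n² eV:
E_7 = -13.6057 × 5² / 7² = -6.941683673 eV
E_6 = -13.6057 × 5² / 6² = -9.448402778 eV

Photon energy: |ΔE| = |E_6 - E_7| = 2.506719105 eV

Convert to wavelength using E = hc/λ with hc = 1239.84 eV·nm:
λ = hc/E = 1239.84 eV·nm / 2.506719105 eV
λ = 494.60667 nm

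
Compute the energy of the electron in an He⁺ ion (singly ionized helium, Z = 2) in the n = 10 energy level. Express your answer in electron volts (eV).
-0.54 eV

The energy levels of a hydrogen-like atom are given by:
E_n = -13.6057 Z² / n² eV  (with Z = 2 for He⁺)

For n = 10:
E_10 = -13.6057 × 2² / 10²
E_10 = -13.6057 × 4 / 100
E_10 = -0.54 eV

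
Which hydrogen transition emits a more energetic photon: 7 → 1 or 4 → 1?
7 → 1

Calculate the energy for each transition:

Transition 7 → 1:
ΔE₁ = |E_1 - E_7| = |-13.6057/1² - (-13.6057/7²)|
ΔE₁ = |-13.60570000 - (-0.27766735)| = 13.32803 eV

Transition 4 → 1:
ΔE₂ = |E_1 - E_4| = |-13.6057/1² - (-13.6057/4²)|
ΔE₂ = |-13.60570000 - (-0.85035625)| = 12.75534 eV

Since 13.32803 eV > 12.75534 eV, the transition 7 → 1 emits the more energetic photon.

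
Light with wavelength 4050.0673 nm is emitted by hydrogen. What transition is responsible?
n = 5 → n = 4

First, find the photon energy from the wavelength (hc = 1239.84 eV·nm):
E = hc/λ = 1239.84 eV·nm / 4050.0673 nm = 0.30612825 eV

The energy levels of hydrogen satisfy E_n = -13.6057 / n² eV, so an emission n_i → n_f releases
ΔE = 13.6057 × (1/n_f² − 1/n_i²) eV.

Setting ΔE equal to the photon energy:
1/n_f² − 1/n_i² = 0.30612825 / 13.6057 = 0.022500000

Since 1/n_i² must be positive, we need 1/n_f² > 0.022500000, i.e. n_f ≤ 6. For each allowed n_f, solve n_i = (1/n_f² − 0.022500000)^(−1/2) and check whether it is a whole number:
  n_f = 1: 1/n_i² = 1.000000000 − 0.022500000 = 0.977500000 → n_i = 1.011  (not an integer) ✗
  n_f = 2: 1/n_i² = 0.250000000 − 0.022500000 = 0.227500000 → n_i = 2.097  (not an integer) ✗
  n_f = 3: 1/n_i² = 0.111111111 − 0.022500000 = 0.088611111 → n_i = 3.359  (not an integer) ✗
  n_f = 4: 1/n_i² = 0.062500000 − 0.022500000 = 0.040000000 → n_i = 5.000  → integer, n_i = 5 ✓
  n_f = 5: 1/n_i² = 0.040000000 − 0.022500000 = 0.017500000 → n_i = 7.559  (not an integer) ✗
  n_f = 6: 1/n_i² = 0.027777778 − 0.022500000 = 0.005277778 → n_i = 13.765  (not an integer) ✗

Only n_f = 4 gives an integer upper level, n_i = 5.

The transition is from n = 5 to n = 4 (emission).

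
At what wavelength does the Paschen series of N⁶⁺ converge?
16.738 nm

The series limit corresponds to the transition from n = ∞ to n = 3.
This is the highest energy (shortest wavelength) transition in the Paschen series.

E_∞ = 0 eV
E_3 = -13.6057 × 7² / 3² = -74.07548 eV

Energy at series limit:
ΔE = E_∞ - E_3 = 0 - (-74.07548) = 74.07548 eV
λ = hc/E = 1239.84 eV·nm / 74.07548 eV = 16.738 nm

This energy equals the ionization energy from the n = 3 state of N⁶⁺.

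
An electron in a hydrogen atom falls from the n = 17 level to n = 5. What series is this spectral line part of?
Pfund series

The spectral series in hydrogen are named based on the final (lower) energy level:
- Lyman series: n_final = 1 (ultraviolet)
- Balmer series: n_final = 2 (visible/near-UV)
- Paschen series: n_final = 3 (infrared)
- Brackett series: n_final = 4 (infrared)
- Pfund series: n_final = 5 (far infrared)

Since this transition ends at n = 5, it belongs to the Pfund series.

For reference, this 17 → 5 line has photon energy
ΔE = 13.6057 eV × (1/5² - 1/17²) = 0.497149453 eV,
corresponding to wavelength λ = hc/ΔE = 1239.84 eV·nm / 0.497149453 eV = 2493.898 nm in the far infrared region.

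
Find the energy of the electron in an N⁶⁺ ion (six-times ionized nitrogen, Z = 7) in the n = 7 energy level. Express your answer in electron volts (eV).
-13.606 eV

The energy levels of a hydrogen-like atom are given by:
E_n = -13.6057 Z² / n² eV  (with Z = 7 for N⁶⁺)

For n = 7:
E_7 = -13.6057 × 7² / 7²
E_7 = -13.6057 × 49 / 49
E_7 = -13.606 eV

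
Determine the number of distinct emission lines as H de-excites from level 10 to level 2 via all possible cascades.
36

The electron can occupy levels n = 2, 3, ..., 10 during de-excitation — that is m = 10 - 2 + 1 = 9 distinct levels.

The number of distinct spectral lines equals the number of ways to choose 2 of these m levels (each pair gives one possible emission transition):

Number of lines = m(m-1)/2 = 9×8/2 = 36

These correspond to all possible transitions between the 9 levels:
10 → 9, 10 → 8, 10 → 7, 10 → 6, 10 → 5, 10 → 4, 10 → 3, 10 → 2...

Each transition produces a photon with a unique energy (and thus wavelength). This count does not depend on Z.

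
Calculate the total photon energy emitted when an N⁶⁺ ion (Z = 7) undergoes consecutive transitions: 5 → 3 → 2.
140.0027 eV

The energy levels of N⁶⁺ are E_n = -13.6057 × 7² / n² eV.

First transition (5 → 3):
ΔE₁ = |E_3 - E_5|
ΔE₁ = |-74.0754777778 - (-26.6671720000)| = 47.4083058 eV

Second transition (3 → 2):
ΔE₂ = |E_2 - E_3|
ΔE₂ = |-166.6698250000 - (-74.0754777778)| = 92.5943472 eV

Total energy released:
E_total = ΔE₁ + ΔE₂ = 47.4083058 + 92.5943472 = 140.0027 eV

Note: This equals the direct transition 5 → 2: 140.0027 eV ✓
Energy is conserved regardless of the path taken.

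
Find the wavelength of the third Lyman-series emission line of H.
97.20161 nm

The lines of a series are numbered from the longest wavelength (smallest ΔE) outward; the third line is the transition from n = n_f + 3 to n_f.
The Lyman series has all transitions ending at n_f = 1.

For H, the third line (γ-line) is the jump from n = 4 to n = 1:
E_4 = -13.6057 / 4² = -0.8503563 eV
E_1 = -13.6057 / 1² = -13.6057000 eV
ΔE = E_4 - E_1 = 12.7553437 eV

λ = hc/E = 1239.84 eV·nm / 12.7553437 eV
λ = 97.20161 nm

This is the γ-line of the Lyman series in H.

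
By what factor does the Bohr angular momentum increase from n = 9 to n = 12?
1.333

In the Bohr model, L_n = nℏ, so the ratio is purely the ratio of quantum numbers:

L_12/L_9 = 12ℏ / 9ℏ = 12/9 = 1.333

The angular momentum scales linearly with n.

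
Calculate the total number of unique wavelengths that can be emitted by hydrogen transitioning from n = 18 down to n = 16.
3

The electron can occupy levels n = 16, 17, ..., 18 during de-excitation — that is m = 18 - 16 + 1 = 3 distinct levels.

The number of distinct spectral lines equals the number of ways to choose 2 of these m levels (each pair gives one possible emission transition):

Number of lines = m(m-1)/2 = 3×2/2 = 3

These correspond to all possible transitions between the 3 levels:
18 → 17, 18 → 16, 17 → 16

Each transition produces a photon with a unique energy (and thus wavelength). This count does not depend on Z.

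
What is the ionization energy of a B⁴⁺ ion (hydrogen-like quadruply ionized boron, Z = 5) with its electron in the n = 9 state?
4.19929 eV

The ionization energy is the energy needed to remove the electron completely (n → ∞).

For a hydrogen-like ion with Z = 5, E_n = -13.6057 Z² / n² eV.

At n = 9: E_9 = -13.6057 × 5² / 9² = -4.19929012 eV
At n = ∞: E_∞ = 0 eV

Ionization energy = E_∞ - E_9 = 0 - (-4.19929012) = 4.19929012 eV
Ionization energy ≈ 4.19929 eV

This is also called the binding energy of the electron in state n = 9.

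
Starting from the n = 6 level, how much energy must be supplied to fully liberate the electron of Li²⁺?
3.401425 eV

The ionization energy is the energy needed to remove the electron completely (n → ∞).

For a hydrogen-like ion with Z = 3, E_n = -13.6057 Z² / n² eV.

At n = 6: E_6 = -13.6057 × 3² / 6² = -3.401425000 eV
At n = ∞: E_∞ = 0 eV

Ionization energy = E_∞ - E_6 = 0 - (-3.401425000) = 3.401425000 eV
Ionization energy ≈ 3.401425 eV

This is also called the binding energy of the electron in state n = 6.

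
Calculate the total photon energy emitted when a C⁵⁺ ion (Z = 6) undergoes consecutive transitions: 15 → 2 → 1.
487.628288 eV

The energy levels of C⁵⁺ are E_n = -13.6057 × 6² / n² eV.

First transition (15 → 2):
ΔE₁ = |E_2 - E_15|
ΔE₁ = |-122.451300000000 - (-2.176912000000)| = 120.274388000 eV

Second transition (2 → 1):
ΔE₂ = |E_1 - E_2|
ΔE₂ = |-489.805200000000 - (-122.451300000000)| = 367.353900000 eV

Total energy released:
E_total = ΔE₁ + ΔE₂ = 120.274388000 + 367.353900000 = 487.628288 eV

Note: This equals the direct transition 15 → 1: 487.628288 eV ✓
Energy is conserved regardless of the path taken.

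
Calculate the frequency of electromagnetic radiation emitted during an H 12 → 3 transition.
3.42692e+14 Hz

First, find the transition energy:
E_12 = -13.6057 / 12² = -0.09448403 eV
E_3 = -13.6057 / 3² = -1.51174444 eV
|ΔE| = |E_3 - E_12| = 1.41726041 eV

Convert to Joules: E = 1.41726041 eV × (1.602177 × 10⁻¹⁹ J/eV) = 2.2707020e-19 J

Using E = hf:
f = E/h = 2.2707020e-19 J / (6.62607 × 10⁻³⁴ J·s)
f = 3.42692e+14 Hz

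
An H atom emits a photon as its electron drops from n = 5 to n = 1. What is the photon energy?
13.061 eV

The energy levels are E_n = -13.6057 eV / n².

Energy at n = 5: E_5 = -13.6057 / 5² = -0.544228 eV
Energy at n = 1: E_1 = -13.6057 / 1² = -13.605700 eV

For emission (electron falling to lower state), the photon energy is:
E_photon = E_5 - E_1 = |-0.544228 - (-13.605700)|
E_photon = 13.061 eV

This energy is carried away by the emitted photon.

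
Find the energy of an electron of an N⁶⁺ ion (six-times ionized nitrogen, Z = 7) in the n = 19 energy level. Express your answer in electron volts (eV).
-1.8468 eV

The energy levels of a hydrogen-like atom are given by:
E_n = -13.6057 Z² / n² eV  (with Z = 7 for N⁶⁺)

For n = 19:
E_19 = -13.6057 × 7² / 19²
E_19 = -13.6057 × 49 / 361
E_19 = -1.8468 eV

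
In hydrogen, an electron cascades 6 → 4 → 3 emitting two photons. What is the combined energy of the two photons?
1.134 eV

The energy levels of hydrogen are E_n = -13.6057 / n² eV.

First transition (6 → 4):
ΔE₁ = |E_4 - E_6|
ΔE₁ = |-0.850356250 - (-0.377936111)| = 0.472420 eV

Second transition (4 → 3):
ΔE₂ = |E_3 - E_4|
ΔE₂ = |-1.511744444 - (-0.850356250)| = 0.661388 eV

Total energy released:
E_total = ΔE₁ + ΔE₂ = 0.472420 + 0.661388 = 1.134 eV

Note: This equals the direct transition 6 → 3: 1.134 eV ✓
Energy is conserved regardless of the path taken.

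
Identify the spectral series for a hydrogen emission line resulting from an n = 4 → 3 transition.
Paschen series

The spectral series in hydrogen are named based on the final (lower) energy level:
- Lyman series: n_final = 1 (ultraviolet)
- Balmer series: n_final = 2 (visible/near-UV)
- Paschen series: n_final = 3 (infrared)
- Brackett series: n_final = 4 (infrared)
- Pfund series: n_final = 5 (far infrared)

Since this transition ends at n = 3, it belongs to the Paschen series.

For reference, this 4 → 3 line has photon energy
ΔE = 13.6057 eV × (1/3² - 1/4²) = 0.66138819444 eV,
corresponding to wavelength λ = hc/ΔE = 1239.84 eV·nm / 0.66138819444 eV = 1874.60256 nm in the infrared region.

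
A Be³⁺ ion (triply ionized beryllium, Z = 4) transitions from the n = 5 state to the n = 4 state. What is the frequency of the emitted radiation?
1.18434e+15 Hz

First, find the transition energy:
E_5 = -13.6057 × 4² / 5² = -8.70764800 eV
E_4 = -13.6057 × 4² / 4² = -13.60570000 eV
|ΔE| = |E_4 - E_5| = 4.89805200 eV

Convert to Joules: E = 4.89805200 eV × (1.602177 × 10⁻¹⁹ J/eV) = 7.8475463e-19 J

Using E = hf:
f = E/h = 7.8475463e-19 J / (6.62607 × 10⁻³⁴ J·s)
f = 1.18434e+15 Hz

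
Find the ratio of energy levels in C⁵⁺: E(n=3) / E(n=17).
32.11111

Using E_n = -13.6057 Z² / n² eV with Z = 6:

E_3 = -13.6057 × 6² / 3² = -489.8052 / 9 = -54.42280000000 eV
E_17 = -13.6057 × 6² / 17² = -489.8052 / 289 = -1.69482768166 eV

The ratio is:
E_3/E_17 = (-54.42280000000) / (-1.69482768166)
E_3/E_17 = (-489.8052/9) / (-489.8052/289)
E_3/E_17 = 289/9
E_3/E_17 = 32.11111
(Note: the Z² factors cancel in the ratio.)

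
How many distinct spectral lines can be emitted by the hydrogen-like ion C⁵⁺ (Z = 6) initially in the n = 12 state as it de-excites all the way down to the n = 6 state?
21

The electron can occupy levels n = 6, 7, ..., 12 during de-excitation — that is m = 12 - 6 + 1 = 7 distinct levels.

The number of distinct spectral lines equals the number of ways to choose 2 of these m levels (each pair gives one possible emission transition):

Number of lines = m(m-1)/2 = 7×6/2 = 21

These correspond to all possible transitions between the 7 levels:
12 → 11, 12 → 10, 12 → 9, 12 → 8, 12 → 7, 12 → 6, 11 → 10, 11 → 9...

Each transition produces a photon with a unique energy (and thus wavelength). This count does not depend on Z.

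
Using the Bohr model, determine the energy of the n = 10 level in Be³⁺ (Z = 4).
-2.176912 eV

For hydrogen-like ions, the energy levels scale with Z²:
E_n = -13.6057 Z² / n² eV

For Be³⁺ (Z = 4) at n = 10:
E_10 = -13.6057 × 4² / 10²
E_10 = -13.6057 × 16 / 100
E_10 = -217.6912 / 100
E_10 = -2.176912 eV

The energy is 16 times more negative than hydrogen at the same n due to the stronger nuclear charge.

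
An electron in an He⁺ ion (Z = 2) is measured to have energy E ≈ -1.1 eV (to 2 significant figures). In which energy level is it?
n = 7

The exact energy levels follow E_n = -13.6057 Z² / n² eV with Z = 2.

The measured value (-1.1 eV) is reported to only 2 significant figures, so we must test candidate n values and see which one matches to that precision.

Candidate energies:
  n = 5:  E = -13.6057 × 2² / 5² = -2.17691 eV
  n = 6:  E = -13.6057 × 2² / 6² = -1.51174 eV
  n = 7:  E = -13.6057 × 2² / 7² = -1.11067 eV  ← matches
  n = 8:  E = -13.6057 × 2² / 8² = -0.85036 eV
  n = 9:  E = -13.6057 × 2² / 9² = -0.67189 eV

Checking against the measurement of -1.1 eV (2 sig figs), only n = 7 agrees:
E_7 = -1.11067 eV, which rounds to -1.1 eV ✓

Therefore n = 7.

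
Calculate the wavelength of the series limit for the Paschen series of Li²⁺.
91.126513 nm

The series limit corresponds to the transition from n = ∞ to n = 3.
This is the highest energy (shortest wavelength) transition in the Paschen series.

E_∞ = 0 eV
E_3 = -13.6057 × 3² / 3² = -13.60570000 eV

Energy at series limit:
ΔE = E_∞ - E_3 = 0 - (-13.60570000) = 13.60570000 eV
λ = hc/E = 1239.84 eV·nm / 13.60570000 eV = 91.126513 nm

This energy equals the ionization energy from the n = 3 state of Li²⁺.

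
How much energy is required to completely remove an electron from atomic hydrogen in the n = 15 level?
0.06047 eV

The ionization energy is the energy needed to remove the electron completely (n → ∞).

For hydrogen, E_n = -13.6057 eV / n².

At n = 15: E_15 = -13.6057 / 15² = -0.06046978 eV
At n = ∞: E_∞ = 0 eV

Ionization energy = E_∞ - E_15 = 0 - (-0.06046978) = 0.06046978 eV
Ionization energy ≈ 0.06047 eV

This is also called the binding energy of the electron in state n = 15.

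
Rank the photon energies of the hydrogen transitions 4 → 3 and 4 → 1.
4 → 1

Calculate the energy for each transition:

Transition 4 → 3:
ΔE₁ = |E_3 - E_4| = |-13.6057/3² - (-13.6057/4²)|
ΔE₁ = |-1.511744444444 - (-0.850356250000)| = 0.661388194 eV

Transition 4 → 1:
ΔE₂ = |E_1 - E_4| = |-13.6057/1² - (-13.6057/4²)|
ΔE₂ = |-13.605700000000 - (-0.850356250000)| = 12.755343750 eV

Since 12.755343750 eV > 0.661388194 eV, the transition 4 → 1 emits the more energetic photon.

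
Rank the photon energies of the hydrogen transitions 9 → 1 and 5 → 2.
9 → 1

Calculate the energy for each transition:

Transition 9 → 1:
ΔE₁ = |E_1 - E_9| = |-13.6057/1² - (-13.6057/9²)|
ΔE₁ = |-13.605700000 - (-0.167971605)| = 13.437728 eV

Transition 5 → 2:
ΔE₂ = |E_2 - E_5| = |-13.6057/2² - (-13.6057/5²)|
ΔE₂ = |-3.401425000 - (-0.544228000)| = 2.857197 eV

Since 13.437728 eV > 2.857197 eV, the transition 9 → 1 emits the more energetic photon.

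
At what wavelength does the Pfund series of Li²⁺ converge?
253.129 nm

The series limit corresponds to the transition from n = ∞ to n = 5.
This is the highest energy (shortest wavelength) transition in the Pfund series.

E_∞ = 0 eV
E_5 = -13.6057 × 3² / 5² = -4.8980520 eV

Energy at series limit:
ΔE = E_∞ - E_5 = 0 - (-4.8980520) = 4.8980520 eV
λ = hc/E = 1239.84 eV·nm / 4.8980520 eV = 253.129 nm

This energy equals the ionization energy from the n = 5 state of Li²⁺.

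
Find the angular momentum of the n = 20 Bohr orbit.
2.1091e-33 J·s (or 20ℏ)

In the Bohr model, angular momentum is quantized:
L = nℏ

where ℏ = h/(2π) = 1.054572e-34 J·s

For n = 20:
L = 20 × 1.054572e-34 J·s
L = 2.1091e-33 J·s

This can also be written as L = 20ℏ.
The angular momentum is an integer multiple of the reduced Planck constant.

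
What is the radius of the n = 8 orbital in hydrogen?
3.3867 nm (or 33.8673 Å)

The Bohr radius formula is:
r_n = n² a₀ / Z

where a₀ = 0.0529177 nm is the Bohr radius.

For H (Z = 1) at n = 8:
r_8 = 8² × 0.0529177 nm / 1
r_8 = 64 × 0.0529177 nm / 1
r_8 = 3.38673 nm / 1
r_8 = 3.3867 nm

The electron orbits at approximately 3.3867 nm from the nucleus.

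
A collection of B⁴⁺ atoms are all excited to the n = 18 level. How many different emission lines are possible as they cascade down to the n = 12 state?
21

The electron can occupy levels n = 12, 13, ..., 18 during de-excitation — that is m = 18 - 12 + 1 = 7 distinct levels.

The number of distinct spectral lines equals the number of ways to choose 2 of these m levels (each pair gives one possible emission transition):

Number of lines = m(m-1)/2 = 7×6/2 = 21

These correspond to all possible transitions between the 7 levels:
18 → 17, 18 → 16, 18 → 15, 18 → 14, 18 → 13, 18 → 12, 17 → 16, 17 → 15...

Each transition produces a photon with a unique energy (and thus wavelength). This count does not depend on Z.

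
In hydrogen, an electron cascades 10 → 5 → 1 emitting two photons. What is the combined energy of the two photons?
13.469643 eV

The energy levels of hydrogen are E_n = -13.6057 / n² eV.

First transition (10 → 5):
ΔE₁ = |E_5 - E_10|
ΔE₁ = |-0.544228000000 - (-0.136057000000)| = 0.408171000 eV

Second transition (5 → 1):
ΔE₂ = |E_1 - E_5|
ΔE₂ = |-13.605700000000 - (-0.544228000000)| = 13.061472000 eV

Total energy released:
E_total = ΔE₁ + ΔE₂ = 0.408171000 + 13.061472000 = 13.469643 eV

Note: This equals the direct transition 10 → 1: 13.469643 eV ✓
Energy is conserved regardless of the path taken.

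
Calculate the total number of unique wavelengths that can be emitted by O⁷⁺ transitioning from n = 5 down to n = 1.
10

The electron can occupy levels n = 1, 2, ..., 5 during de-excitation — that is m = 5 - 1 + 1 = 5 distinct levels.

The number of distinct spectral lines equals the number of ways to choose 2 of these m levels (each pair gives one possible emission transition):

Number of lines = m(m-1)/2 = 5×4/2 = 10

These correspond to all possible transitions between the 5 levels:
5 → 4, 5 → 3, 5 → 2, 5 → 1, 4 → 3, 4 → 2, 4 → 1, 3 → 2...

Each transition produces a photon with a unique energy (and thus wavelength). This count does not depend on Z.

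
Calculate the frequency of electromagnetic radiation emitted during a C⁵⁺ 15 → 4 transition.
6.88e+15 Hz

First, find the transition energy:
E_15 = -13.6057 × 6² / 15² = -2.1769 eV
E_4 = -13.6057 × 6² / 4² = -30.6128 eV
|ΔE| = |E_4 - E_15| = 28.4359 eV

Convert to Joules: E = 28.4359 eV × (1.602177 × 10⁻¹⁹ J/eV) = 4.5559e-18 J

Using E = hf:
f = E/h = 4.5559e-18 J / (6.62607 × 10⁻³⁴ J·s)
f = 6.88e+15 Hz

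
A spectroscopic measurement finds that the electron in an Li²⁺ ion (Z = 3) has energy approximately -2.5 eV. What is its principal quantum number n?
n = 7

The exact energy levels follow E_n = -13.6057 Z² / n² eV with Z = 3.

The measured value (-2.5 eV) is reported to only 2 significant figures, so we must test candidate n values and see which one matches to that precision.

Candidate energies:
  n = 5:  E = -13.6057 × 3² / 5² = -4.89805 eV
  n = 6:  E = -13.6057 × 3² / 6² = -3.40143 eV
  n = 7:  E = -13.6057 × 3² / 7² = -2.49901 eV  ← matches
  n = 8:  E = -13.6057 × 3² / 8² = -1.91330 eV
  n = 9:  E = -13.6057 × 3² / 9² = -1.51174 eV

Checking against the measurement of -2.5 eV (2 sig figs), only n = 7 agrees:
E_7 = -2.49901 eV, which rounds to -2.5 eV ✓

Therefore n = 7.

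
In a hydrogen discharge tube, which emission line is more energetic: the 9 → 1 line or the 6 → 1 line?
9 → 1

Calculate the energy for each transition:

Transition 9 → 1:
ΔE₁ = |E_1 - E_9| = |-13.6057/1² - (-13.6057/9²)|
ΔE₁ = |-13.6057000000 - (-0.1679716049)| = 13.4377284 eV

Transition 6 → 1:
ΔE₂ = |E_1 - E_6| = |-13.6057/1² - (-13.6057/6²)|
ΔE₂ = |-13.6057000000 - (-0.3779361111)| = 13.2277639 eV

Since 13.4377284 eV > 13.2277639 eV, the transition 9 → 1 emits the more energetic photon.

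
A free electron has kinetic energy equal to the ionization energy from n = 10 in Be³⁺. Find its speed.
8.75077e+05 m/s (or 0.2919% of c)

The binding energy at n = 10 for Be³⁺ is:
E_10 = -13.6057 × 4²/10² = -2.17691200 eV
|E_10| = 2.17691200 eV

Convert to Joules:
KE = 2.17691200 eV × (1.602177 × 10⁻¹⁹ J/eV) = 3.4877983e-19 J

Using KE = ½mv²:
v = √(2·KE/m_e)
v = √(2 × 3.4877983e-19 J / 9.10938 × 10⁻³¹ kg)
v = 8.75077e+05 m/s

This is approximately 0.2919% the speed of light.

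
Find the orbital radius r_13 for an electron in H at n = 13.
8.9431 nm (or 89.4309 Å)

The Bohr radius formula is:
r_n = n² a₀ / Z

where a₀ = 0.0529177 nm is the Bohr radius.

For H (Z = 1) at n = 13:
r_13 = 13² × 0.0529177 nm / 1
r_13 = 169 × 0.0529177 nm / 1
r_13 = 8.94309 nm / 1
r_13 = 8.9431 nm

The electron orbits at approximately 8.9431 nm from the nucleus.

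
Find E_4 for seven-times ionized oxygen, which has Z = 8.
-54.422800 eV

For hydrogen-like ions, the energy levels scale with Z²:
E_n = -13.6057 Z² / n² eV

For O⁷⁺ (Z = 8) at n = 4:
E_4 = -13.6057 × 8² / 4²
E_4 = -13.6057 × 64 / 16
E_4 = -870.7648 / 16
E_4 = -54.422800 eV

The energy is 64 times more negative than hydrogen at the same n due to the stronger nuclear charge.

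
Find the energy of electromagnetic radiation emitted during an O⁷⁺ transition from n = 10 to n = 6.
15.48026 eV

The energy levels are E_n = -13.6057 Z² eV / n².

Energy at n = 10: E_10 = -13.6057 × 8² / 10² = -8.70764800 eV
Energy at n = 6: E_6 = -13.6057 × 8² / 6² = -24.18791111 eV

For emission (electron falling to lower state), the photon energy is:
E_photon = E_10 - E_6 = |-8.70764800 - (-24.18791111)|
E_photon = 15.48026 eV

This energy is carried away by the emitted photon.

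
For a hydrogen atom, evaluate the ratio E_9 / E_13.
2.08642

Using E_n = -13.6057 Z² / n² eV with Z = 1:

E_9 = -13.6057 / 9² = -13.6057 / 81 = -0.16797160494 eV
E_13 = -13.6057 / 13² = -13.6057 / 169 = -0.08050710059 eV

The ratio is:
E_9/E_13 = (-0.16797160494) / (-0.08050710059)
E_9/E_13 = (-13.6057/81) / (-13.6057/169)
E_9/E_13 = 169/81
E_9/E_13 = 2.08642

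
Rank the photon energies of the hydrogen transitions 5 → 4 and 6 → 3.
6 → 3

Calculate the energy for each transition:

Transition 5 → 4:
ΔE₁ = |E_4 - E_5| = |-13.6057/4² - (-13.6057/5²)|
ΔE₁ = |-0.85035625 - (-0.54422800)| = 0.30613 eV

Transition 6 → 3:
ΔE₂ = |E_3 - E_6| = |-13.6057/3² - (-13.6057/6²)|
ΔE₂ = |-1.51174444 - (-0.37793611)| = 1.13381 eV

Since 1.13381 eV > 0.30613 eV, the transition 6 → 3 emits the more energetic photon.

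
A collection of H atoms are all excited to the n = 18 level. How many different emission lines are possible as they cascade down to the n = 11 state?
28

The electron can occupy levels n = 11, 12, ..., 18 during de-excitation — that is m = 18 - 11 + 1 = 8 distinct levels.

The number of distinct spectral lines equals the number of ways to choose 2 of these m levels (each pair gives one possible emission transition):

Number of lines = m(m-1)/2 = 8×7/2 = 28

These correspond to all possible transitions between the 8 levels:
18 → 17, 18 → 16, 18 → 15, 18 → 14, 18 → 13, 18 → 12, 18 → 11, 17 → 16...

Each transition produces a photon with a unique energy (and thus wavelength). This count does not depend on Z.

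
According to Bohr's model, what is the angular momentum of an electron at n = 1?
1.05457e-34 J·s (or 1ℏ)

In the Bohr model, angular momentum is quantized:
L = nℏ

where ℏ = h/(2π) = 1.0545718e-34 J·s

For n = 1:
L = 1 × 1.0545718e-34 J·s
L = 1.05457e-34 J·s

This can also be written as L = 1ℏ.
The angular momentum is an integer multiple of the reduced Planck constant.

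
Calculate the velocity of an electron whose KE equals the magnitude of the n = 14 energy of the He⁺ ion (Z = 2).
3.1253e+05 m/s (or 0.104248% of c)

The binding energy at n = 14 for He⁺ is:
E_14 = -13.6057 × 2²/14² = -0.27766735 eV
|E_14| = 0.27766735 eV

Convert to Joules:
KE = 0.27766735 eV × (1.602177 × 10⁻¹⁹ J/eV) = 4.448722e-20 J

Using KE = ½mv²:
v = √(2·KE/m_e)
v = √(2 × 4.448722e-20 J / 9.10938 × 10⁻³¹ kg)
v = 3.1253e+05 m/s

This is approximately 0.104248% the speed of light.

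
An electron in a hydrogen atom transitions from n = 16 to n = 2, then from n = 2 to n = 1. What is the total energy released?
13.55255 eV

The energy levels of hydrogen are E_n = -13.6057 / n² eV.

First transition (16 → 2):
ΔE₁ = |E_2 - E_16|
ΔE₁ = |-3.40142500000 - (-0.05314726563)| = 3.34827773 eV

Second transition (2 → 1):
ΔE₂ = |E_1 - E_2|
ΔE₂ = |-13.60570000000 - (-3.40142500000)| = 10.20427500 eV

Total energy released:
E_total = ΔE₁ + ΔE₂ = 3.34827773 + 10.20427500 = 13.55255 eV

Note: This equals the direct transition 16 → 1: 13.55255 eV ✓
Energy is conserved regardless of the path taken.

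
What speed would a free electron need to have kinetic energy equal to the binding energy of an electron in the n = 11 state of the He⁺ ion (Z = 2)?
3.9776e+05 m/s (or 0.13268% of c)

The binding energy at n = 11 for He⁺ is:
E_11 = -13.6057 × 2²/11² = -0.44977521 eV
|E_11| = 0.44977521 eV

Convert to Joules:
KE = 0.44977521 eV × (1.602177 × 10⁻¹⁹ J/eV) = 7.206195e-20 J

Using KE = ½mv²:
v = √(2·KE/m_e)
v = √(2 × 7.206195e-20 J / 9.10938 × 10⁻³¹ kg)
v = 3.9776e+05 m/s

This is approximately 0.13268% the speed of light.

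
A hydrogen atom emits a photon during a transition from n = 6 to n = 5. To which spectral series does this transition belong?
Pfund series

The spectral series in hydrogen are named based on the final (lower) energy level:
- Lyman series: n_final = 1 (ultraviolet)
- Balmer series: n_final = 2 (visible/near-UV)
- Paschen series: n_final = 3 (infrared)
- Brackett series: n_final = 4 (infrared)
- Pfund series: n_final = 5 (far infrared)

Since this transition ends at n = 5, it belongs to the Pfund series.

For reference, this 6 → 5 line has photon energy
ΔE = 13.6057 eV × (1/5² - 1/6²) = 0.166291889 eV,
corresponding to wavelength λ = hc/ΔE = 1239.84 eV·nm / 0.166291889 eV = 7455.806 nm in the far infrared region.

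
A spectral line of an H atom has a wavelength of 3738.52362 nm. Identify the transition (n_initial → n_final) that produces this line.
n = 8 → n = 5

First, find the photon energy from the wavelength (hc = 1239.84 eV·nm):
E = hc/λ = 1239.84 eV·nm / 3738.52362 nm = 0.33163894 eV

The energy levels of hydrogen satisfy E_n = -13.6057 / n² eV, so an emission n_i → n_f releases
ΔE = 13.6057 × (1/n_f² − 1/n_i²) eV.

Setting ΔE equal to the photon energy:
1/n_f² − 1/n_i² = 0.33163894 / 13.6057 = 0.024375000

Since 1/n_i² must be positive, we need 1/n_f² > 0.024375000, i.e. n_f ≤ 6. For each allowed n_f, solve n_i = (1/n_f² − 0.024375000)^(−1/2) and check whether it is a whole number:
  n_f = 1: 1/n_i² = 1.000000000 − 0.024375000 = 0.975625000 → n_i = 1.012  (not an integer) ✗
  n_f = 2: 1/n_i² = 0.250000000 − 0.024375000 = 0.225625000 → n_i = 2.105  (not an integer) ✗
  n_f = 3: 1/n_i² = 0.111111111 − 0.024375000 = 0.086736111 → n_i = 3.395  (not an integer) ✗
  n_f = 4: 1/n_i² = 0.062500000 − 0.024375000 = 0.038125000 → n_i = 5.121  (not an integer) ✗
  n_f = 5: 1/n_i² = 0.040000000 − 0.024375000 = 0.015625000 → n_i = 8.000  → integer, n_i = 8 ✓
  n_f = 6: 1/n_i² = 0.027777778 − 0.024375000 = 0.003402778 → n_i = 17.143  (not an integer) ✗

Only n_f = 5 gives an integer upper level, n_i = 8.

The transition is from n = 8 to n = 5 (emission).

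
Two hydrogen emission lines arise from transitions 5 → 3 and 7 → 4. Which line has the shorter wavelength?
5 → 3

Calculate the energy for each transition:

Transition 5 → 3:
ΔE₁ = |E_3 - E_5| = |-13.6057/3² - (-13.6057/5²)|
ΔE₁ = |-1.511744444 - (-0.544228000)| = 0.967516 eV

Transition 7 → 4:
ΔE₂ = |E_4 - E_7| = |-13.6057/4² - (-13.6057/7²)|
ΔE₂ = |-0.850356250 - (-0.277667347)| = 0.572689 eV

Since 0.967516 eV > 0.572689 eV, the transition 5 → 3 emits the more energetic photon.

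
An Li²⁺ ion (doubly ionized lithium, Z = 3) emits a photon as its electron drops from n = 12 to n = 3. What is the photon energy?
12.755344 eV

The energy levels are E_n = -13.6057 Z² eV / n².

Energy at n = 12: E_12 = -13.6057 × 3² / 12² = -0.850356250 eV
Energy at n = 3: E_3 = -13.6057 × 3² / 3² = -13.605700000 eV

For emission (electron falling to lower state), the photon energy is:
E_photon = E_12 - E_3 = |-0.850356250 - (-13.605700000)|
E_photon = 12.755344 eV

This energy is carried away by the emitted photon.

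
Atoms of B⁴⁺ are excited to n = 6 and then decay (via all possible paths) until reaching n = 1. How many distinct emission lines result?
15

The electron can occupy levels n = 1, 2, ..., 6 during de-excitation — that is m = 6 - 1 + 1 = 6 distinct levels.

The number of distinct spectral lines equals the number of ways to choose 2 of these m levels (each pair gives one possible emission transition):

Number of lines = m(m-1)/2 = 6×5/2 = 15

These correspond to all possible transitions between the 6 levels:
6 → 5, 6 → 4, 6 → 3, 6 → 2, 6 → 1, 5 → 4, 5 → 3, 5 → 2...

Each transition produces a photon with a unique energy (and thus wavelength). This count does not depend on Z.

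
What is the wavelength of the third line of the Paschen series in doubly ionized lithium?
121.50202 nm

The lines of a series are numbered from the longest wavelength (smallest ΔE) outward; the third line is the transition from n = n_f + 3 to n_f.
The Paschen series has all transitions ending at n_f = 3.

For Li²⁺ (Z = 3), the third line (γ-line) is the jump from n = 6 to n = 3:
E_6 = -13.6057 × 3² / 6² = -3.40142500 eV
E_3 = -13.6057 × 3² / 3² = -13.60570000 eV
ΔE = E_6 - E_3 = 10.20427500 eV

λ = hc/E = 1239.84 eV·nm / 10.20427500 eV
λ = 121.50202 nm

This is the γ-line of the Paschen series in Li²⁺.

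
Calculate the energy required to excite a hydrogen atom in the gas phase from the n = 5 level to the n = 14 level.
0.4748 eV

The energy levels of a hydrogen-like atom are E_n = -13.6057 eV / n².

Energy at n = 5: E_5 = -13.6057 / 5² = -0.5442280 eV
Energy at n = 14: E_14 = -13.6057 / 14² = -0.0694168 eV

The excitation energy is the difference:
ΔE = E_14 - E_5
ΔE = -0.0694168 - (-0.5442280)
ΔE = 0.4748 eV

Since this is positive, energy must be absorbed (photon absorption).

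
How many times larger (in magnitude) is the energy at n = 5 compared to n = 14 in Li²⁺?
7.840

Using E_n = -13.6057 Z² / n² eV with Z = 3:

E_5 = -13.6057 × 3² / 5² = -122.4513 / 25 = -4.898052000 eV
E_14 = -13.6057 × 3² / 14² = -122.4513 / 196 = -0.624751531 eV

The ratio is:
E_5/E_14 = (-4.898052000) / (-0.624751531)
E_5/E_14 = (-122.4513/25) / (-122.4513/196)
E_5/E_14 = 196/25
E_5/E_14 = 7.840
(Note: the Z² factors cancel in the ratio.)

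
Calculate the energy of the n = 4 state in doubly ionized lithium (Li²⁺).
-7.6532 eV

For hydrogen-like ions, the energy levels scale with Z²:
E_n = -13.6057 Z² / n² eV

For Li²⁺ (Z = 3) at n = 4:
E_4 = -13.6057 × 3² / 4²
E_4 = -13.6057 × 9 / 16
E_4 = -122.4513 / 16
E_4 = -7.6532 eV

The energy is 9 times more negative than hydrogen at the same n due to the stronger nuclear charge.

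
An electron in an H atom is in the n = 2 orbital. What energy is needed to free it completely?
3.401425 eV

The ionization energy is the energy needed to remove the electron completely (n → ∞).

For hydrogen, E_n = -13.6057 eV / n².

At n = 2: E_2 = -13.6057 / 2² = -3.401425000 eV
At n = ∞: E_∞ = 0 eV

Ionization energy = E_∞ - E_2 = 0 - (-3.401425000) = 3.401425000 eV
Ionization energy ≈ 3.401425 eV

This is also called the binding energy of the electron in state n = 2.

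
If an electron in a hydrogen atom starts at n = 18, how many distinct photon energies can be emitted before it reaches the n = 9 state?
45

The electron can occupy levels n = 9, 10, ..., 18 during de-excitation — that is m = 18 - 9 + 1 = 10 distinct levels.

The number of distinct spectral lines equals the number of ways to choose 2 of these m levels (each pair gives one possible emission transition):

Number of lines = m(m-1)/2 = 10×9/2 = 45

These correspond to all possible transitions between the 10 levels:
18 → 17, 18 → 16, 18 → 15, 18 → 14, 18 → 13, 18 → 12, 18 → 11, 18 → 10...

Each transition produces a photon with a unique energy (and thus wavelength). This count does not depend on Z.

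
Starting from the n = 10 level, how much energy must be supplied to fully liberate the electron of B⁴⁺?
3.40 eV

The ionization energy is the energy needed to remove the electron completely (n → ∞).

For a hydrogen-like ion with Z = 5, E_n = -13.6057 Z² / n² eV.

At n = 10: E_10 = -13.6057 × 5² / 10² = -3.40143 eV
At n = ∞: E_∞ = 0 eV

Ionization energy = E_∞ - E_10 = 0 - (-3.40143) = 3.40143 eV
Ionization energy ≈ 3.40 eV

This is also called the binding energy of the electron in state n = 10.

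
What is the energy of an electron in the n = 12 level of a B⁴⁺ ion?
-2.3621 eV

For hydrogen-like ions, the energy levels scale with Z²:
E_n = -13.6057 Z² / n² eV

For B⁴⁺ (Z = 5) at n = 12:
E_12 = -13.6057 × 5² / 12²
E_12 = -13.6057 × 25 / 144
E_12 = -340.1425 / 144
E_12 = -2.3621 eV

The energy is 25 times more negative than hydrogen at the same n due to the stronger nuclear charge.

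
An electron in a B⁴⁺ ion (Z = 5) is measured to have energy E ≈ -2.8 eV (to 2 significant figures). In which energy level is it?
n = 11

The exact energy levels follow E_n = -13.6057 Z² / n² eV with Z = 5.

The measured value (-2.8 eV) is reported to only 2 significant figures, so we must test candidate n values and see which one matches to that precision.

Candidate energies:
  n = 9:  E = -13.6057 × 5² / 9² = -4.19929 eV
  n = 10:  E = -13.6057 × 5² / 10² = -3.40143 eV
  n = 11:  E = -13.6057 × 5² / 11² = -2.81110 eV  ← matches
  n = 12:  E = -13.6057 × 5² / 12² = -2.36210 eV
  n = 13:  E = -13.6057 × 5² / 13² = -2.01268 eV

Checking against the measurement of -2.8 eV (2 sig figs), only n = 11 agrees:
E_11 = -2.81110 eV, which rounds to -2.8 eV ✓

Therefore n = 11.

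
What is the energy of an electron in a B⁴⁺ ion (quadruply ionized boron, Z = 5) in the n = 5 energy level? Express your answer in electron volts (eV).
-13.60570 eV

The energy levels of a hydrogen-like atom are given by:
E_n = -13.6057 Z² / n² eV  (with Z = 5 for B⁴⁺)

For n = 5:
E_5 = -13.6057 × 5² / 5²
E_5 = -13.6057 × 25 / 25
E_5 = -13.60570 eV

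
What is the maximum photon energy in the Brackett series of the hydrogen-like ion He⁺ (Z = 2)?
3.40 eV

The series limit corresponds to the transition from n = ∞ to n = 4.
This is the highest energy (shortest wavelength) transition in the Brackett series.

E_∞ = 0 eV
E_4 = -13.6057 × 2² / 4² = -3.40 eV

Energy at series limit:
ΔE = E_∞ - E_4 = 0 - (-3.40) = 3.40 eV

This energy equals the ionization energy from the n = 4 state of He⁺.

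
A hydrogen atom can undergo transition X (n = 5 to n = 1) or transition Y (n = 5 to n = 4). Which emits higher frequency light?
5 → 1

Calculate the energy for each transition:

Transition 5 → 1:
ΔE₁ = |E_1 - E_5| = |-13.6057/1² - (-13.6057/5²)|
ΔE₁ = |-13.605700000 - (-0.544228000)| = 13.061472 eV

Transition 5 → 4:
ΔE₂ = |E_4 - E_5| = |-13.6057/4² - (-13.6057/5²)|
ΔE₂ = |-0.850356250 - (-0.544228000)| = 0.306128 eV

Since 13.061472 eV > 0.306128 eV, the transition 5 → 1 emits the more energetic photon.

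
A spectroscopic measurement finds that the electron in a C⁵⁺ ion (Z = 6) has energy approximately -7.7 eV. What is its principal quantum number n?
n = 8

The exact energy levels follow E_n = -13.6057 Z² / n² eV with Z = 6.

The measured value (-7.7 eV) is reported to only 2 significant figures, so we must test candidate n values and see which one matches to that precision.

Candidate energies:
  n = 6:  E = -13.6057 × 6² / 6² = -13.60570 eV
  n = 7:  E = -13.6057 × 6² / 7² = -9.99602 eV
  n = 8:  E = -13.6057 × 6² / 8² = -7.65321 eV  ← matches
  n = 9:  E = -13.6057 × 6² / 9² = -6.04698 eV
  n = 10:  E = -13.6057 × 6² / 10² = -4.89805 eV

Checking against the measurement of -7.7 eV (2 sig figs), only n = 8 agrees:
E_8 = -7.65321 eV, which rounds to -7.7 eV ✓

Therefore n = 8.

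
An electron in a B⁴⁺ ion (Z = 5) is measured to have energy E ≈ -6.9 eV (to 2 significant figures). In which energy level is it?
n = 7

The exact energy levels follow E_n = -13.6057 Z² / n² eV with Z = 5.

The measured value (-6.9 eV) is reported to only 2 significant figures, so we must test candidate n values and see which one matches to that precision.

Candidate energies:
  n = 5:  E = -13.6057 × 5² / 5² = -13.605700 eV
  n = 6:  E = -13.6057 × 5² / 6² = -9.448403 eV
  n = 7:  E = -13.6057 × 5² / 7² = -6.941684 eV  ← matches
  n = 8:  E = -13.6057 × 5² / 8² = -5.314727 eV
  n = 9:  E = -13.6057 × 5² / 9² = -4.199290 eV

Checking against the measurement of -6.9 eV (2 sig figs), only n = 7 agrees:
E_7 = -6.941684 eV, which rounds to -6.9 eV ✓

Therefore n = 7.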